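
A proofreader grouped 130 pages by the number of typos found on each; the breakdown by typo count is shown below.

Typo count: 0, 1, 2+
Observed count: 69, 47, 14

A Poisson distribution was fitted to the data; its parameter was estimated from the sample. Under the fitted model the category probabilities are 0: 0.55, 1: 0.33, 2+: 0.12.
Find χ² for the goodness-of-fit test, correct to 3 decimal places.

0.643

Expected counts E_i = n·p_i: 130×0.55 = 71.5, 130×0.33 = 42.9, 130×0.12 = 15.6.
cat         O        E   (O−E)²/E
0          69     71.5     0.0874
1          47     42.9     0.3918
2+         14     15.6     0.1641
Sum = 0.643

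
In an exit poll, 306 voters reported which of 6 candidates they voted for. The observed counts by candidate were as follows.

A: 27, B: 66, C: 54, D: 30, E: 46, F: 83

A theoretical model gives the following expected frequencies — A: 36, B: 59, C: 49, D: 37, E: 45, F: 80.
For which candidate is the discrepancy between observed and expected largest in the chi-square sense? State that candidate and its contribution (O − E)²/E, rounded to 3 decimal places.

A, 2.250

A: (27 − 36)²/36 = 81/36 = 2.2500
B: (66 − 59)²/59 = 49/59 = 0.8305
C: (54 − 49)²/49 = 25/49 = 0.5102
D: (30 − 37)²/37 = 49/37 = 1.3243
E: (46 − 45)²/45 = 1/45 = 0.0222
F: (83 − 80)²/80 = 9/80 = 0.1125
The largest term is for A: 2.250.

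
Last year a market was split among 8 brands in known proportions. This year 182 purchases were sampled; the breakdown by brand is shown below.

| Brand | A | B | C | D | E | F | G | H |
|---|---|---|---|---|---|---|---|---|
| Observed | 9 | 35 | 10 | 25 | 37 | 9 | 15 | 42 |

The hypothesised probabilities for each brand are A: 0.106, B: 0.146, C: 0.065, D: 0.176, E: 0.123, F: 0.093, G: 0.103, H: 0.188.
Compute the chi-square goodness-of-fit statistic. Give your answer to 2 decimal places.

25.76

Expected counts E_i = n·p_i: 182×0.106 = 19.292, 182×0.146 = 26.572, 182×0.065 = 11.83, 182×0.176 = 32.032, 182×0.123 = 22.386, 182×0.093 = 16.926, 182×0.103 = 18.746, 182×0.188 = 34.216.
cat         O        E   (O−E)²/E
A           9   19.292      5.491
B          35   26.572      2.673
C          10    11.83      0.283
D          25   32.032      1.544
E          37   22.386      9.540
F           9   16.926      3.712
G          15   18.746      0.749
H          42   34.216      1.771
Sum = 25.76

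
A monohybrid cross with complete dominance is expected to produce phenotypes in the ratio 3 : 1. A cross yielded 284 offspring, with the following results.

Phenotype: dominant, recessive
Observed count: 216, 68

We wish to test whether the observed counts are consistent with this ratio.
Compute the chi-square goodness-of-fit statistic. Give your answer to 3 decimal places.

Ratio total = 4. Expected counts: 284×3/4 = 213, 284×1/4 = 71.
dominant: (216 − 213)²/213 = 9/213 = 0.0423
recessive: (68 − 71)²/71 = 9/71 = 0.1268
Sum = 0.169

0.169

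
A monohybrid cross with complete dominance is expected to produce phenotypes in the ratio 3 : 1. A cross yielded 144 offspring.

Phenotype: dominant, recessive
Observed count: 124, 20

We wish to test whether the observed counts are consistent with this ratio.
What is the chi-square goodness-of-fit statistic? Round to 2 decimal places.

9.48

Ratio total = 4. Expected counts: 144×3/4 = 108, 144×1/4 = 36.
dominant: (124 − 108)²/108 = 256/108 = 2.370
recessive: (20 − 36)²/36 = 256/36 = 7.111
Sum = 9.48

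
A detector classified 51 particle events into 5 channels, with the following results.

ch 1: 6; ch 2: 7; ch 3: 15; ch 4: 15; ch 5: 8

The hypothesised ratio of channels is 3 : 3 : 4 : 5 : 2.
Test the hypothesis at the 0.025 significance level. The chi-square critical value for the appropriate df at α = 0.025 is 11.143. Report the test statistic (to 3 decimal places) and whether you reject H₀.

2.861; do not reject

Ratio total = 17. Expected counts: 51×3/17 = 9, 51×3/17 = 9, 51×4/17 = 12, 51×5/17 = 15, 51×2/17 = 6.
cat         O        E   (O−E)²/E
ch 1        6        9     1.0000
ch 2        7        9     0.4444
ch 3       15       12     0.7500
ch 4       15       15     0.0000
ch 5        8        6     0.6667
Sum = 2.861
df = 4. Since 2.861 < 11.143, we do not reject H₀.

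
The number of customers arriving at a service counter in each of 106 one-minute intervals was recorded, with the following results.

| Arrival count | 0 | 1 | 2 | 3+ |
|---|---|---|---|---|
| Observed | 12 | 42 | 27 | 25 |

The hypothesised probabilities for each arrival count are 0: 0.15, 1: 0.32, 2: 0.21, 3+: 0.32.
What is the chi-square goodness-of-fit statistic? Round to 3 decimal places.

6.236

Expected counts E_i = n·p_i: 106×0.15 = 15.9, 106×0.32 = 33.92, 106×0.21 = 22.26, 106×0.32 = 33.92.
0: (12 − 15.9)²/15.9 = 15.21/15.9 = 0.9566
1: (42 − 33.92)²/33.92 = 65.2864/33.92 = 1.9247
2: (27 − 22.26)²/22.26 = 22.4676/22.26 = 1.0093
3+: (25 − 33.92)²/33.92 = 79.5664/33.92 = 2.3457
Sum = 6.236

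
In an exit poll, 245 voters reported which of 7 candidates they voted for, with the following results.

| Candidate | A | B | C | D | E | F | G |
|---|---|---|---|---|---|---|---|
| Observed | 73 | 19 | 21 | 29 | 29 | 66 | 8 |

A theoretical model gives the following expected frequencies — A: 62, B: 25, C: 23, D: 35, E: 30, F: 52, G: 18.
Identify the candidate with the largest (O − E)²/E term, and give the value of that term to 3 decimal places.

G, 5.556

χ² = (73−62)²/62 + (19−25)²/25 + (21−23)²/23 + (29−35)²/35 + (29−30)²/30 + (66−52)²/52 + (8−18)²/18
   = 1.9516 + 1.4400 + 0.1739 + 1.0286 + 0.0333 + 3.7692 + 5.5556
The largest term is for G: 5.556.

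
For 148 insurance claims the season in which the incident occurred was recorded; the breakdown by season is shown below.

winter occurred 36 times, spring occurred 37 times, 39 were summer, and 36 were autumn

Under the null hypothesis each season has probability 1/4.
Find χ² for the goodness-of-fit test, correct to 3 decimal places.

0.162

Expected count for each of the 4 categories: 148/4 = 37.
χ² = (36−37)²/37 + (37−37)²/37 + (39−37)²/37 + (36−37)²/37
   = 0.0270 + 0.0000 + 0.1081 + 0.0270
Sum = 0.162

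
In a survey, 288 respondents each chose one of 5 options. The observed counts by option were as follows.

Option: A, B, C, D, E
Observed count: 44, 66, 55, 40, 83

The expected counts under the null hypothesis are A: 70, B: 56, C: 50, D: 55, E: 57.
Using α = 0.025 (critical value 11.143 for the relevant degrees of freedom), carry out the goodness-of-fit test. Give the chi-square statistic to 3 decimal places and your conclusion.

27.893; reject

A: (44 − 70)²/70 = 676/70 = 9.6571
B: (66 − 56)²/56 = 100/56 = 1.7857
C: (55 − 50)²/50 = 25/50 = 0.5000
D: (40 − 55)²/55 = 225/55 = 4.0909
E: (83 − 57)²/57 = 676/57 = 11.8596
Sum = 27.893
df = 4. Since 27.893 > 11.143, we reject H₀.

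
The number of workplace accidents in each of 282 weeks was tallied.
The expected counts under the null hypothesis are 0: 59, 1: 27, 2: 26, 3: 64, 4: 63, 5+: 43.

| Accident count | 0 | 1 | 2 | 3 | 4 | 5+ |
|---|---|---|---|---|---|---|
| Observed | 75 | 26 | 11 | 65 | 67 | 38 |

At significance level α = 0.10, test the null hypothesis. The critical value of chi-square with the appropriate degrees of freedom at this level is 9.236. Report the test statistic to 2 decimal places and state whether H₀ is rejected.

cat         O        E   (O−E)²/E
0          75       59      4.339
1          26       27      0.037
2          11       26      8.654
3          65       64      0.016
4          67       63      0.254
5+         38       43      0.581
Sum = 13.88
df = 5. Since 13.88 > 9.236, we reject H₀.

13.88; reject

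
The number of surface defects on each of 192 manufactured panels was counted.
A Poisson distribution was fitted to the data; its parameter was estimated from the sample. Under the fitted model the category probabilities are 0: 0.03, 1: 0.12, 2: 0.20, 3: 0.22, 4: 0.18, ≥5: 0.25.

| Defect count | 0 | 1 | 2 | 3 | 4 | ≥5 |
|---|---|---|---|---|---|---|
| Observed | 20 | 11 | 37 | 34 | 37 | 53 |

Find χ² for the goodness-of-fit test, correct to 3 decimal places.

43.848

Expected counts E_i = n·p_i: 192×0.03 = 5.76, 192×0.12 = 23.04, 192×0.20 = 38.4, 192×0.22 = 42.24, 192×0.18 = 34.56, 192×0.25 = 48.
χ² = (20−5.76)²/5.76 + (11−23.04)²/23.04 + (37−38.4)²/38.4 + (34−42.24)²/42.24 + (37−34.56)²/34.56 + (53−48)²/48
   = 35.2044 + 6.2917 + 0.0510 + 1.6074 + 0.1723 + 0.5208
Sum = 43.848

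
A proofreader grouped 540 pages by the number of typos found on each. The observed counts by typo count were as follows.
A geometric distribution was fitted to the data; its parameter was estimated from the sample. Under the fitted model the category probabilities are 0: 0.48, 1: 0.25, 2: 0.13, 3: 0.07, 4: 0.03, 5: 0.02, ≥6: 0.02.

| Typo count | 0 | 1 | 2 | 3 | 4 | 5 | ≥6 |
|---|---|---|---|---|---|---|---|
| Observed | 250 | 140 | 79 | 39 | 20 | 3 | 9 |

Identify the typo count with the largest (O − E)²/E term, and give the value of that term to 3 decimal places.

5, 5.633

Expected counts E_i = n·p_i: 540×0.48 = 259.2, 540×0.25 = 135, 540×0.13 = 70.2, 540×0.07 = 37.8, 540×0.03 = 16.2, 540×0.02 = 10.8, 540×0.02 = 10.8.
cat         O        E   (O−E)²/E
0         250    259.2     0.3265
1         140      135     0.1852
2          79     70.2     1.1031
3          39     37.8     0.0381
4          20     16.2     0.8914
5           3     10.8     5.6333
≥6          9     10.8     0.3000
The largest term is for 5: 5.633.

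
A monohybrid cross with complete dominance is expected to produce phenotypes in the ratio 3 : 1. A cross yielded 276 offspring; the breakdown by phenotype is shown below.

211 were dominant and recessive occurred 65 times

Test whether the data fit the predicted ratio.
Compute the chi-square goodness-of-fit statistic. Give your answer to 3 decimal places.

0.309

Ratio total = 4. Expected counts: 276×3/4 = 207, 276×1/4 = 69.
cat            O        E   (O−E)²/E
dominant     211      207     0.0773
recessive     65       69     0.2319
Sum = 0.309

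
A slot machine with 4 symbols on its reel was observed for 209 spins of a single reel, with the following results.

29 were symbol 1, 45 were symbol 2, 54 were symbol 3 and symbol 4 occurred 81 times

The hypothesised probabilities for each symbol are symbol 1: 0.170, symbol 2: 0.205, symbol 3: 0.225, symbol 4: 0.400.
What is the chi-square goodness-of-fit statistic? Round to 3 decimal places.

Expected counts E_i = n·p_i: 209×0.170 = 35.53, 209×0.205 = 42.845, 209×0.225 = 47.025, 209×0.400 = 83.6.
χ² = (29−35.53)²/35.53 + (45−42.845)²/42.845 + (54−47.025)²/47.025 + (81−83.6)²/83.6
   = 1.2001 + 0.1084 + 1.0346 + 0.0809
Sum = 2.424

2.424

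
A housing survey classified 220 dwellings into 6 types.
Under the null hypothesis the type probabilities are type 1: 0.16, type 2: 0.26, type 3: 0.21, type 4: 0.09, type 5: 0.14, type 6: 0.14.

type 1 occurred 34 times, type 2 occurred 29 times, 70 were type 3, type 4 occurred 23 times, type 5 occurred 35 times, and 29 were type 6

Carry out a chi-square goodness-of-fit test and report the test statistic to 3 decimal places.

27.399

Expected counts E_i = n·p_i: 220×0.16 = 35.2, 220×0.26 = 57.2, 220×0.21 = 46.2, 220×0.09 = 19.8, 220×0.14 = 30.8, 220×0.14 = 30.8.
χ² = (34−35.2)²/35.2 + (29−57.2)²/57.2 + (70−46.2)²/46.2 + (23−19.8)²/19.8 + (35−30.8)²/30.8 + (29−30.8)²/30.8
   = 0.0409 + 13.9028 + 12.2606 + 0.5172 + 0.5727 + 0.1052
Sum = 27.399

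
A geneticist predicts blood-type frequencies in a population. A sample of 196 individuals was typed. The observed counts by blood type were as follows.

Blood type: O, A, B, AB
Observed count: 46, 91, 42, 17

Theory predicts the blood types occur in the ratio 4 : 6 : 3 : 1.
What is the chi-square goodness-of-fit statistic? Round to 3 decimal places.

Ratio total = 14. Expected counts: 196×4/14 = 56, 196×6/14 = 84, 196×3/14 = 42, 196×1/14 = 14.
cat         O        E   (O−E)²/E
O          46       56     1.7857
A          91       84     0.5833
B          42       42     0.0000
AB         17       14     0.6429
Sum = 3.012

3.012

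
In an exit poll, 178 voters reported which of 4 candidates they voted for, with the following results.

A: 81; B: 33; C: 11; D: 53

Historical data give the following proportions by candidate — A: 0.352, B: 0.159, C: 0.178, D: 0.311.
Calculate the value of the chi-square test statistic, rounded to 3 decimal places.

19.754

Expected counts E_i = n·p_i: 178×0.352 = 62.656, 178×0.159 = 28.302, 178×0.178 = 31.684, 178×0.311 = 55.358.
cat         O        E   (O−E)²/E
A          81   62.656     5.3706
B          33   28.302     0.7798
C          11   31.684    13.5030
D          53   55.358     0.1004
Sum = 19.754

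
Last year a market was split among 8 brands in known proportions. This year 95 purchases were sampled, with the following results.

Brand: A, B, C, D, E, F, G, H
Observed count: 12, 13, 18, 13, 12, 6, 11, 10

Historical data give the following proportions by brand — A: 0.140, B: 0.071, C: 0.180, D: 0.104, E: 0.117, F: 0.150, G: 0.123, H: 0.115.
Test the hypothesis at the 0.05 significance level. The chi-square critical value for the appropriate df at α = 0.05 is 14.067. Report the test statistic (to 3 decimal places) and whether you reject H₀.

Expected counts E_i = n·p_i: 95×0.140 = 13.3, 95×0.071 = 6.745, 95×0.180 = 17.1, 95×0.104 = 9.88, 95×0.117 = 11.115, 95×0.150 = 14.25, 95×0.123 = 11.685, 95×0.115 = 10.925.
cat         O        E   (O−E)²/E
A          12     13.3     0.1271
B          13    6.745     5.8006
C          18     17.1     0.0474
D          13     9.88     0.9853
E          12   11.115     0.0705
F           6    14.25     4.7763
G          11   11.685     0.0402
H          10   10.925     0.0783
Sum = 11.926
df = 7. Since 11.926 < 14.067, we do not reject H₀.

11.926; do not reject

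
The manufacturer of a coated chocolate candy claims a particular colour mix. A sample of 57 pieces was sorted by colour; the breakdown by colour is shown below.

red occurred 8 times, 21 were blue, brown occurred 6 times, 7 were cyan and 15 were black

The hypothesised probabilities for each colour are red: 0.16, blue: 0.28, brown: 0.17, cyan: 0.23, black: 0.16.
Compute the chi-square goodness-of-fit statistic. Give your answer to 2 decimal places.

9.77

Expected counts E_i = n·p_i: 57×0.16 = 9.12, 57×0.28 = 15.96, 57×0.17 = 9.69, 57×0.23 = 13.11, 57×0.16 = 9.12.
χ² = (8−9.12)²/9.12 + (21−15.96)²/15.96 + (6−9.69)²/9.69 + (7−13.11)²/13.11 + (15−9.12)²/9.12
   = 0.138 + 1.592 + 1.405 + 2.848 + 3.791
Sum = 9.77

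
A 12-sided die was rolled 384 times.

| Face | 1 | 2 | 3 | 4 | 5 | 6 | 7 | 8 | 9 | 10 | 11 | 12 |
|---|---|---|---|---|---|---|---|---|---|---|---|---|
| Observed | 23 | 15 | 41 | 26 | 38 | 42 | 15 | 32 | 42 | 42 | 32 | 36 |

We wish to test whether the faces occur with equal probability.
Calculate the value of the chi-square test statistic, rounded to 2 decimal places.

Expected count for each of the 12 categories: 384/12 = 32.
cat         O        E   (O−E)²/E
1          23       32      2.531
2          15       32      9.031
3          41       32      2.531
4          26       32      1.125
5          38       32      1.125
6          42       32      3.125
7          15       32      9.031
8          32       32      0.000
9          42       32      3.125
10         42       32      3.125
11         32       32      0.000
12         36       32      0.500
Sum = 35.25

35.25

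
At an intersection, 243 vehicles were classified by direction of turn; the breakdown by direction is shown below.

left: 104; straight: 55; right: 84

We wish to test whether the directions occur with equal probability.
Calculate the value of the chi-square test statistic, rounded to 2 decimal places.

14.99

Under H₀ each category has probability 1/3, so each expected count is 243/3 = 81.
cat           O        E   (O−E)²/E
left        104       81      6.531
straight     55       81      8.346
right        84       81      0.111
Sum = 14.99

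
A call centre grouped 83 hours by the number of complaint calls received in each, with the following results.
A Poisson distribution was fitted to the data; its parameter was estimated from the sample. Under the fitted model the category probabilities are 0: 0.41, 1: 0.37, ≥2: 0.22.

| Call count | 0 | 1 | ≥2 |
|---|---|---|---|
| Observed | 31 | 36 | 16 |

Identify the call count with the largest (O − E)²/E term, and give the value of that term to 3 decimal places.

1, 0.911

Expected counts E_i = n·p_i: 83×0.41 = 34.03, 83×0.37 = 30.71, 83×0.22 = 18.26.
χ² = (31−34.03)²/34.03 + (36−30.71)²/30.71 + (16−18.26)²/18.26
   = 0.2698 + 0.9112 + 0.2797
The largest term is for 1: 0.911.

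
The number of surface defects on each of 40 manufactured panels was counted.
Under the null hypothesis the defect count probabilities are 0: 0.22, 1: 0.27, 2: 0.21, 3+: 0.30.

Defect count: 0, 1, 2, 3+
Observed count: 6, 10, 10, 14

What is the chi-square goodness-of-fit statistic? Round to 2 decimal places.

Expected counts E_i = n·p_i: 40×0.22 = 8.8, 40×0.27 = 10.8, 40×0.21 = 8.4, 40×0.30 = 12.
cat         O        E   (O−E)²/E
0           6      8.8      0.891
1          10     10.8      0.059
2          10      8.4      0.305
3+         14       12      0.333
Sum = 1.59

1.59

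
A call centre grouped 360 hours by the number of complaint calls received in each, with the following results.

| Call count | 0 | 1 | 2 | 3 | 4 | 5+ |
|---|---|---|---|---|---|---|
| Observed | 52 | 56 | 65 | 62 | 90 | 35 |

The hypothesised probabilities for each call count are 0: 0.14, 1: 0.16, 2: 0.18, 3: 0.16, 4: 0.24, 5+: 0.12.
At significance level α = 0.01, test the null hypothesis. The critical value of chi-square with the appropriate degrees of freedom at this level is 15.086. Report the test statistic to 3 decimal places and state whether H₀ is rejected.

Expected counts E_i = n·p_i: 360×0.14 = 50.4, 360×0.16 = 57.6, 360×0.18 = 64.8, 360×0.16 = 57.6, 360×0.24 = 86.4, 360×0.12 = 43.2.
0: (52 − 50.4)²/50.4 = 2.56/50.4 = 0.0508
1: (56 − 57.6)²/57.6 = 2.56/57.6 = 0.0444
2: (65 − 64.8)²/64.8 = 0.04/64.8 = 0.0006
3: (62 − 57.6)²/57.6 = 19.36/57.6 = 0.3361
4: (90 − 86.4)²/86.4 = 12.96/86.4 = 0.1500
5+: (35 − 43.2)²/43.2 = 67.24/43.2 = 1.5565
Sum = 2.138
df = 5. Since 2.138 < 15.086, we do not reject H₀.

2.138; do not reject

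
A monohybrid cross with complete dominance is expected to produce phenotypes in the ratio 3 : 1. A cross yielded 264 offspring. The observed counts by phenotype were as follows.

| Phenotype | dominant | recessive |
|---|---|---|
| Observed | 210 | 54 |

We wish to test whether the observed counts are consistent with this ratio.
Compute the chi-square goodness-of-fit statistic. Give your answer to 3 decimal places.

2.909

Ratio total = 4. Expected counts: 264×3/4 = 198, 264×1/4 = 66.
cat            O        E   (O−E)²/E
dominant     210      198     0.7273
recessive     54       66     2.1818
Sum = 2.909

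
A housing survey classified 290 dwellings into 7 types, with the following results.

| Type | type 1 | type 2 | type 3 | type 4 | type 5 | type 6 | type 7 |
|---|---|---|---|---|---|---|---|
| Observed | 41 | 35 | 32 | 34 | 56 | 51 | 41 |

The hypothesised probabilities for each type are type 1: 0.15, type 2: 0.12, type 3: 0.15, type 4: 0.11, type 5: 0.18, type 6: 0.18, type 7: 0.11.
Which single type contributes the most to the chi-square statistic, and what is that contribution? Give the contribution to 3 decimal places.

Expected counts E_i = n·p_i: 290×0.15 = 43.5, 290×0.12 = 34.8, 290×0.15 = 43.5, 290×0.11 = 31.9, 290×0.18 = 52.2, 290×0.18 = 52.2, 290×0.11 = 31.9.
χ² = (41−43.5)²/43.5 + (35−34.8)²/34.8 + (32−43.5)²/43.5 + (34−31.9)²/31.9 + (56−52.2)²/52.2 + (51−52.2)²/52.2 + (41−31.9)²/31.9
   = 0.1437 + 0.0011 + 3.0402 + 0.1382 + 0.2766 + 0.0276 + 2.5959
The largest term is for type 3: 3.040.

type 3, 3.040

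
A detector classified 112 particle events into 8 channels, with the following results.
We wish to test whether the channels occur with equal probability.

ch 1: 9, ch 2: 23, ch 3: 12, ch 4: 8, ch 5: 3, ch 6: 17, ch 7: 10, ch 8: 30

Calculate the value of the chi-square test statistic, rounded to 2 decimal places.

39.14

Under H₀ each category has probability 1/8, so each expected count is 112/8 = 14.
cat         O        E   (O−E)²/E
ch 1        9       14      1.786
ch 2       23       14      5.786
ch 3       12       14      0.286
ch 4        8       14      2.571
ch 5        3       14      8.643
ch 6       17       14      0.643
ch 7       10       14      1.143
ch 8       30       14     18.286
Sum = 39.14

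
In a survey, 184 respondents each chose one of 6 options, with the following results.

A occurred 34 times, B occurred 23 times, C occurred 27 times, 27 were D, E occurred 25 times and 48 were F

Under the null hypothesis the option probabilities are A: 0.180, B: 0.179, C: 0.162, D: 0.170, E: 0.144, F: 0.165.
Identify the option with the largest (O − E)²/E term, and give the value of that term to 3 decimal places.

F, 10.249

Expected counts E_i = n·p_i: 184×0.180 = 33.12, 184×0.179 = 32.936, 184×0.162 = 29.808, 184×0.170 = 31.28, 184×0.144 = 26.496, 184×0.165 = 30.36.
cat         O        E   (O−E)²/E
A          34    33.12     0.0234
B          23   32.936     2.9975
C          27   29.808     0.2645
D          27    31.28     0.5856
E          25   26.496     0.0845
F          48    30.36    10.2493
The largest term is for F: 10.249.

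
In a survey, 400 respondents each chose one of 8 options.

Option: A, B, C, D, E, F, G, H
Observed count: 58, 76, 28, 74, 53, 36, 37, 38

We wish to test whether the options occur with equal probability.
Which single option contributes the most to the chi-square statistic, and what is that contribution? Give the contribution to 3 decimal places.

Expected count for each of the 8 categories: 400/8 = 50.
χ² = (58−50)²/50 + (76−50)²/50 + (28−50)²/50 + (74−50)²/50 + (53−50)²/50 + (36−50)²/50 + (37−50)²/50 + (38−50)²/50
   = 1.2800 + 13.5200 + 9.6800 + 11.5200 + 0.1800 + 3.9200 + 3.3800 + 2.8800
The largest term is for B: 13.520.

B, 13.520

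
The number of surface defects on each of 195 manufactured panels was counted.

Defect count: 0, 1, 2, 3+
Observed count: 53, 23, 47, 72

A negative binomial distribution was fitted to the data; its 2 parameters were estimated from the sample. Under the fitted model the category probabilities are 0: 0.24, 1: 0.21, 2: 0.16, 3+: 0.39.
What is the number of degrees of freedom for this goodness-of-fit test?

There are k = 4 categories and 2 parameters estimated from the data, so df = 4 − 1 − 2 = 1.

1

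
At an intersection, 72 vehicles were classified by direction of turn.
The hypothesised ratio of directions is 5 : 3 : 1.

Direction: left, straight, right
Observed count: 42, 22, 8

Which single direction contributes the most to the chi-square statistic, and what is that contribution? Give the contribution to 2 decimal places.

straight, 0.17

Ratio total = 9. Expected counts: 72×5/9 = 40, 72×3/9 = 24, 72×1/9 = 8.
left: (42 − 40)²/40 = 4/40 = 0.100
straight: (22 − 24)²/24 = 4/24 = 0.167
right: (8 − 8)²/8 = 0/8 = 0.000
The largest term is for straight: 0.17.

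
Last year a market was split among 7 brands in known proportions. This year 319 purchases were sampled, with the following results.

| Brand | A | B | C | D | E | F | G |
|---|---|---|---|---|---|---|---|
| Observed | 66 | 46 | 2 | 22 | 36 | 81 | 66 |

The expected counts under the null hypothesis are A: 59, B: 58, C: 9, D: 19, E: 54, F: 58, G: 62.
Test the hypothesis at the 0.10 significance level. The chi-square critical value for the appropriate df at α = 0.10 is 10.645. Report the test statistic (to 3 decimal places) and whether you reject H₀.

24.610; reject

A: (66 − 59)²/59 = 49/59 = 0.8305
B: (46 − 58)²/58 = 144/58 = 2.4828
C: (2 − 9)²/9 = 49/9 = 5.4444
D: (22 − 19)²/19 = 9/19 = 0.4737
E: (36 − 54)²/54 = 324/54 = 6.0000
F: (81 − 58)²/58 = 529/58 = 9.1207
G: (66 − 62)²/62 = 16/62 = 0.2581
Sum = 24.610
df = 6. Since 24.610 > 10.645, we reject H₀.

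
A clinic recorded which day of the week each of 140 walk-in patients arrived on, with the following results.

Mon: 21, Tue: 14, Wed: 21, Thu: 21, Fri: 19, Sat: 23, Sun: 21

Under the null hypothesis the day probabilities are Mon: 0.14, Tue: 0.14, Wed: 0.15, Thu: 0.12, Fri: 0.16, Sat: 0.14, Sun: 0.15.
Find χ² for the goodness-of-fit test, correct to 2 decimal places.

Expected counts E_i = n·p_i: 140×0.14 = 19.6, 140×0.14 = 19.6, 140×0.15 = 21, 140×0.12 = 16.8, 140×0.16 = 22.4, 140×0.14 = 19.6, 140×0.15 = 21.
χ² = (21−19.6)²/19.6 + (14−19.6)²/19.6 + (21−21)²/21 + (21−16.8)²/16.8 + (19−22.4)²/22.4 + (23−19.6)²/19.6 + (21−21)²/21
   = 0.100 + 1.600 + 0.000 + 1.050 + 0.516 + 0.590 + 0.000
Sum = 3.86

3.86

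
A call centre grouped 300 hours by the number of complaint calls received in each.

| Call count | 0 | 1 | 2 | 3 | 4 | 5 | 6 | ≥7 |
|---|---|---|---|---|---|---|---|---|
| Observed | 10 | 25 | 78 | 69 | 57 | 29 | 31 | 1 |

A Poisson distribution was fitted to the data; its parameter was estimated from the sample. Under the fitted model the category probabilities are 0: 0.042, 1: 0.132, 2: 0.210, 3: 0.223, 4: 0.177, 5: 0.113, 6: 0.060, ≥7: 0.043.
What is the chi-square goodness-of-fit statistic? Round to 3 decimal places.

Expected counts E_i = n·p_i: 300×0.042 = 12.6, 300×0.132 = 39.6, 300×0.210 = 63, 300×0.223 = 66.9, 300×0.177 = 53.1, 300×0.113 = 33.9, 300×0.060 = 18, 300×0.043 = 12.9.
0: (10 − 12.6)²/12.6 = 6.76/12.6 = 0.5365
1: (25 − 39.6)²/39.6 = 213.16/39.6 = 5.3828
2: (78 − 63)²/63 = 225/63 = 3.5714
3: (69 − 66.9)²/66.9 = 4.41/66.9 = 0.0659
4: (57 − 53.1)²/53.1 = 15.21/53.1 = 0.2864
5: (29 − 33.9)²/33.9 = 24.01/33.9 = 0.7083
6: (31 − 18)²/18 = 169/18 = 9.3889
≥7: (1 − 12.9)²/12.9 = 141.61/12.9 = 10.9775
Sum = 30.918

30.918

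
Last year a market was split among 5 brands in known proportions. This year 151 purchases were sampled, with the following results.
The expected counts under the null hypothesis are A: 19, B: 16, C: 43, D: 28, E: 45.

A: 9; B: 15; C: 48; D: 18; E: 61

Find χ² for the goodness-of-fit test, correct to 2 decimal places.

cat         O        E   (O−E)²/E
A           9       19      5.263
B          15       16      0.063
C          48       43      0.581
D          18       28      3.571
E          61       45      5.689
Sum = 15.17

15.17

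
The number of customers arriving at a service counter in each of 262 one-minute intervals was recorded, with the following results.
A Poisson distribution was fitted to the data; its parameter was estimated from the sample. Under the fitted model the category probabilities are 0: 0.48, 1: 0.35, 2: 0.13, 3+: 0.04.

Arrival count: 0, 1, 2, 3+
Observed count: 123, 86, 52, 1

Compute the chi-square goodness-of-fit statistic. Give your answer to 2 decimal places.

Expected counts E_i = n·p_i: 262×0.48 = 125.76, 262×0.35 = 91.7, 262×0.13 = 34.06, 262×0.04 = 10.48.
χ² = (123−125.76)²/125.76 + (86−91.7)²/91.7 + (52−34.06)²/34.06 + (1−10.48)²/10.48
   = 0.061 + 0.354 + 9.449 + 8.575
Sum = 18.44

18.44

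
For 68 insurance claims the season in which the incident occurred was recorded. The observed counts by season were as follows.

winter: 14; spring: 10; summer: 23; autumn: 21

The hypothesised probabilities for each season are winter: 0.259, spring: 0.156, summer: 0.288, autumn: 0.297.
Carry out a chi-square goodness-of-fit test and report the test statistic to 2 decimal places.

Expected counts E_i = n·p_i: 68×0.259 = 17.612, 68×0.156 = 10.608, 68×0.288 = 19.584, 68×0.297 = 20.196.
cat         O        E   (O−E)²/E
winter     14   17.612      0.741
spring     10   10.608      0.035
summer     23   19.584      0.596
autumn     21   20.196      0.032
Sum = 1.40

1.40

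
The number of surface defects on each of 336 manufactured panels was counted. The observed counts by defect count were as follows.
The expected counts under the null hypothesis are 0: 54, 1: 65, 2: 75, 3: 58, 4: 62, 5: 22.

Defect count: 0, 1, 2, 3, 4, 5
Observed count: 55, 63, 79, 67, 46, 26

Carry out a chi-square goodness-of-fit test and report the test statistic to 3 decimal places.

0: (55 − 54)²/54 = 1/54 = 0.0185
1: (63 − 65)²/65 = 4/65 = 0.0615
2: (79 − 75)²/75 = 16/75 = 0.2133
3: (67 − 58)²/58 = 81/58 = 1.3966
4: (46 − 62)²/62 = 256/62 = 4.1290
5: (26 − 22)²/22 = 16/22 = 0.7273
Sum = 6.546

6.546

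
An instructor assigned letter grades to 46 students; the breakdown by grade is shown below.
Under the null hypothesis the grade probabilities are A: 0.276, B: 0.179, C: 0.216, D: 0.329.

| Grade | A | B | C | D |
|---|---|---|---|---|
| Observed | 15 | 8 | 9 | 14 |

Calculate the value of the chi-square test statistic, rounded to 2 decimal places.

0.60

Expected counts E_i = n·p_i: 46×0.276 = 12.696, 46×0.179 = 8.234, 46×0.216 = 9.936, 46×0.329 = 15.134.
A: (15 − 12.696)²/12.696 = 5.308416/12.696 = 0.418
B: (8 − 8.234)²/8.234 = 0.054756/8.234 = 0.007
C: (9 − 9.936)²/9.936 = 0.876096/9.936 = 0.088
D: (14 − 15.134)²/15.134 = 1.285956/15.134 = 0.085
Sum = 0.60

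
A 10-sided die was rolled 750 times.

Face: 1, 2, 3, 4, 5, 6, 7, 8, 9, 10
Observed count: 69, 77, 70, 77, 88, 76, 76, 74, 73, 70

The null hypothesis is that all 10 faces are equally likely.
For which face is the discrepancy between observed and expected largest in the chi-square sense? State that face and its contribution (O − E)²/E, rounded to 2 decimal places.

Expected count for each of the 10 categories: 750/10 = 75.
χ² = (69−75)²/75 + (77−75)²/75 + (70−75)²/75 + (77−75)²/75 + (88−75)²/75 + (76−75)²/75 + (76−75)²/75 + (74−75)²/75 + (73−75)²/75 + (70−75)²/75
   = 0.480 + 0.053 + 0.333 + 0.053 + 2.253 + 0.013 + 0.013 + 0.013 + 0.053 + 0.333
The largest term is for 5: 2.25.

5, 2.25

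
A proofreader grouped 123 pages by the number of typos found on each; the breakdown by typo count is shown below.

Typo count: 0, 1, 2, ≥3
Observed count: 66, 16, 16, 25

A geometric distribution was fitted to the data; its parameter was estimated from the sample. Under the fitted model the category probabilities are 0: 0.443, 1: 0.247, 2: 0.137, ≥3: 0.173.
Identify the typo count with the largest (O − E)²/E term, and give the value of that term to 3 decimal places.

Expected counts E_i = n·p_i: 123×0.443 = 54.489, 123×0.247 = 30.381, 123×0.137 = 16.851, 123×0.173 = 21.279.
χ² = (66−54.489)²/54.489 + (16−30.381)²/30.381 + (16−16.851)²/16.851 + (25−21.279)²/21.279
   = 2.4317 + 6.8073 + 0.0430 + 0.6507
The largest term is for 1: 6.807.

1, 6.807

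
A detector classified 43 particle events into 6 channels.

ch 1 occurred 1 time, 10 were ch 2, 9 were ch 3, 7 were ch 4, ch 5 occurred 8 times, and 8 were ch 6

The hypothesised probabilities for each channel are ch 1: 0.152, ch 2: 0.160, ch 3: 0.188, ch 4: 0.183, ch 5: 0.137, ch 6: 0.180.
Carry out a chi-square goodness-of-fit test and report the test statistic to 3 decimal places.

Expected counts E_i = n·p_i: 43×0.152 = 6.536, 43×0.160 = 6.88, 43×0.188 = 8.084, 43×0.183 = 7.869, 43×0.137 = 5.891, 43×0.180 = 7.74.
χ² = (1−6.536)²/6.536 + (10−6.88)²/6.88 + (9−8.084)²/8.084 + (7−7.869)²/7.869 + (8−5.891)²/5.891 + (8−7.74)²/7.74
   = 4.6890 + 1.4149 + 0.1038 + 0.0960 + 0.7550 + 0.0087
Sum = 7.067

7.067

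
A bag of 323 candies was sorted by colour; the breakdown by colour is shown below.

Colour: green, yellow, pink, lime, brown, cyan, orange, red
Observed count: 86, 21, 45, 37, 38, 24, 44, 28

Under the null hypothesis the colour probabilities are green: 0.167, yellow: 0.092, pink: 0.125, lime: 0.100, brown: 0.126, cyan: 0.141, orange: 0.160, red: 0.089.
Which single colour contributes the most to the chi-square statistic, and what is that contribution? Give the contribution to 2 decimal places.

green, 19.05

Expected counts E_i = n·p_i: 323×0.167 = 53.941, 323×0.092 = 29.716, 323×0.125 = 40.375, 323×0.100 = 32.3, 323×0.126 = 40.698, 323×0.141 = 45.543, 323×0.160 = 51.68, 323×0.089 = 28.747.
χ² = (86−53.941)²/53.941 + (21−29.716)²/29.716 + (45−40.375)²/40.375 + (37−32.3)²/32.3 + (38−40.698)²/40.698 + (24−45.543)²/45.543 + (44−51.68)²/51.68 + (28−28.747)²/28.747
   = 19.054 + 2.556 + 0.530 + 0.684 + 0.179 + 10.190 + 1.141 + 0.019
The largest term is for green: 19.05.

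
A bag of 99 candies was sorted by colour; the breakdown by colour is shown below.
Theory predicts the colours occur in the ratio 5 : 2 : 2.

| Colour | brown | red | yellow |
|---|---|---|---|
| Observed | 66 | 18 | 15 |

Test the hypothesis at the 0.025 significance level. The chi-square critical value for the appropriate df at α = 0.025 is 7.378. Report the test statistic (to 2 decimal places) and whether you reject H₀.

5.15; do not reject

Ratio total = 9. Expected counts: 99×5/9 = 55, 99×2/9 = 22, 99×2/9 = 22.
brown: (66 − 55)²/55 = 121/55 = 2.200
red: (18 − 22)²/22 = 16/22 = 0.727
yellow: (15 − 22)²/22 = 49/22 = 2.227
Sum = 5.15
df = 2. Since 5.15 < 7.378, we do not reject H₀.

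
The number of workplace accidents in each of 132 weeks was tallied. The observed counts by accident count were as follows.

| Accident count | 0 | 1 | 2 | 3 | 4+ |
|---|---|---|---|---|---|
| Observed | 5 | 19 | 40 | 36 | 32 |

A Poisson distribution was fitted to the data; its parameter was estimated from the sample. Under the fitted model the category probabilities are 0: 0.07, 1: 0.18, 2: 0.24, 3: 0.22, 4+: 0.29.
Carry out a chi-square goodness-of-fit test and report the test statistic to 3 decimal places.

Expected counts E_i = n·p_i: 132×0.07 = 9.24, 132×0.18 = 23.76, 132×0.24 = 31.68, 132×0.22 = 29.04, 132×0.29 = 38.28.
χ² = (5−9.24)²/9.24 + (19−23.76)²/23.76 + (40−31.68)²/31.68 + (36−29.04)²/29.04 + (32−38.28)²/38.28
   = 1.9456 + 0.9536 + 2.1851 + 1.6681 + 1.0303
Sum = 7.783

7.783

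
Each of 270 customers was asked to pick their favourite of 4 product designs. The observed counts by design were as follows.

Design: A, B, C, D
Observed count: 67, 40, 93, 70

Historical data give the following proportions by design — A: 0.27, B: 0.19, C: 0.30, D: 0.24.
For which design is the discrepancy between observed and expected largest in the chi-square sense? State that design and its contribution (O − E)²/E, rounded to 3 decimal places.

Expected counts E_i = n·p_i: 270×0.27 = 72.9, 270×0.19 = 51.3, 270×0.30 = 81, 270×0.24 = 64.8.
cat         O        E   (O−E)²/E
A          67     72.9     0.4775
B          40     51.3     2.4891
C          93       81     1.7778
D          70     64.8     0.4173
The largest term is for B: 2.489.

B, 2.489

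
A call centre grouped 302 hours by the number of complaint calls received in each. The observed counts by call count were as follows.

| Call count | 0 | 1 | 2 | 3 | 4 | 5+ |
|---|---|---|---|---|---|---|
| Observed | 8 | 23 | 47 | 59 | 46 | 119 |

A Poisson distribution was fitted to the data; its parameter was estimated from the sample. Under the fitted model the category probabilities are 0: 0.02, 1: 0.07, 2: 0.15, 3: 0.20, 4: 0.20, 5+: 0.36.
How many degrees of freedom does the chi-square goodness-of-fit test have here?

4

There are k = 6 categories and 1 parameter estimated from the data, so df = 6 − 1 − 1 = 4.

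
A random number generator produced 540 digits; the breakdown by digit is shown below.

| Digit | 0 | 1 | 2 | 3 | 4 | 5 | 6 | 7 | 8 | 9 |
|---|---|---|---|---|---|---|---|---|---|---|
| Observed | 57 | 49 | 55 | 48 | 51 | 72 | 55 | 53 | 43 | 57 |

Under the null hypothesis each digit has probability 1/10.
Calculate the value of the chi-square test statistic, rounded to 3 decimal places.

9.926

Under H₀ each category has probability 1/10, so each expected count is 540/10 = 54.
χ² = (57−54)²/54 + (49−54)²/54 + (55−54)²/54 + (48−54)²/54 + (51−54)²/54 + (72−54)²/54 + (55−54)²/54 + (53−54)²/54 + (43−54)²/54 + (57−54)²/54
   = 0.1667 + 0.4630 + 0.0185 + 0.6667 + 0.1667 + 6.0000 + 0.0185 + 0.0185 + 2.2407 + 0.1667
Sum = 9.926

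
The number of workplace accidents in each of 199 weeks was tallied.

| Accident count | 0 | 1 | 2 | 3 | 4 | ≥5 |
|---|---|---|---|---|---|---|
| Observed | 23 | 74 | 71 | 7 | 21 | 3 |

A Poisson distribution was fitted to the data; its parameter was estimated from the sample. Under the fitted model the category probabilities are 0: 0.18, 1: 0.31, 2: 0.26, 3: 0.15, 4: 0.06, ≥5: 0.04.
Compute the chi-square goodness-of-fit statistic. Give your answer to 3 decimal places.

41.671

Expected counts E_i = n·p_i: 199×0.18 = 35.82, 199×0.31 = 61.69, 199×0.26 = 51.74, 199×0.15 = 29.85, 199×0.06 = 11.94, 199×0.04 = 7.96.
0: (23 − 35.82)²/35.82 = 164.3524/35.82 = 4.5883
1: (74 − 61.69)²/61.69 = 151.5361/61.69 = 2.4564
2: (71 − 51.74)²/51.74 = 370.9476/51.74 = 7.1695
3: (7 − 29.85)²/29.85 = 522.1225/29.85 = 17.4915
4: (21 − 11.94)²/11.94 = 82.0836/11.94 = 6.8747
≥5: (3 − 7.96)²/7.96 = 24.6016/7.96 = 3.0907
Sum = 41.671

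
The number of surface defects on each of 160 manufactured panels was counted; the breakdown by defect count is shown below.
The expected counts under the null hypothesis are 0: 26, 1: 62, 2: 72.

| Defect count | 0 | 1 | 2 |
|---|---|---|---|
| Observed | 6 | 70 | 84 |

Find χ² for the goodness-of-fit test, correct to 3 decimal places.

cat         O        E   (O−E)²/E
0           6       26    15.3846
1          70       62     1.0323
2          84       72     2.0000
Sum = 18.417

18.417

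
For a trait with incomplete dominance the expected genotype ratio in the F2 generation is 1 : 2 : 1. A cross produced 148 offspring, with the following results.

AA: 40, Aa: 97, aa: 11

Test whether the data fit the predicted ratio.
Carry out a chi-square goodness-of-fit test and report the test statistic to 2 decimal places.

25.66

Ratio total = 4. Expected counts: 148×1/4 = 37, 148×2/4 = 74, 148×1/4 = 37.
cat         O        E   (O−E)²/E
AA         40       37      0.243
Aa         97       74      7.149
aa         11       37     18.270
Sum = 25.66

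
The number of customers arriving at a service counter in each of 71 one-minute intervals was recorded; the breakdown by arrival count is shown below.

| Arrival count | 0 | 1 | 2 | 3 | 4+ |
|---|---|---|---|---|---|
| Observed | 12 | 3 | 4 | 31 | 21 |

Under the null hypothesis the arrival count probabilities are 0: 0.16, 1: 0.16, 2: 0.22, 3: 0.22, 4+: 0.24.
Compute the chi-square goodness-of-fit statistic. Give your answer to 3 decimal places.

Expected counts E_i = n·p_i: 71×0.16 = 11.36, 71×0.16 = 11.36, 71×0.22 = 15.62, 71×0.22 = 15.62, 71×0.24 = 17.04.
0: (12 − 11.36)²/11.36 = 0.4096/11.36 = 0.0361
1: (3 − 11.36)²/11.36 = 69.8896/11.36 = 6.1523
2: (4 − 15.62)²/15.62 = 135.0244/15.62 = 8.6443
3: (31 − 15.62)²/15.62 = 236.5444/15.62 = 15.1437
4+: (21 − 17.04)²/17.04 = 15.6816/17.04 = 0.9203
Sum = 30.897

30.897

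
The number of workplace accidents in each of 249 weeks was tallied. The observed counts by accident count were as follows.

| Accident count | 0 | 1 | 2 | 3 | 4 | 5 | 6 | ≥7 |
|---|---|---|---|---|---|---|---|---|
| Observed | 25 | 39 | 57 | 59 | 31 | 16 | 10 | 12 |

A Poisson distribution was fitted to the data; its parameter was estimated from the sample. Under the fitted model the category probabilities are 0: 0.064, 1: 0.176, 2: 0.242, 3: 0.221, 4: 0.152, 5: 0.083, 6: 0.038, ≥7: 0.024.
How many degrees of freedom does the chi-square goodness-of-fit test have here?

There are k = 8 categories and 1 parameter estimated from the data, so df = 8 − 1 − 1 = 6.

6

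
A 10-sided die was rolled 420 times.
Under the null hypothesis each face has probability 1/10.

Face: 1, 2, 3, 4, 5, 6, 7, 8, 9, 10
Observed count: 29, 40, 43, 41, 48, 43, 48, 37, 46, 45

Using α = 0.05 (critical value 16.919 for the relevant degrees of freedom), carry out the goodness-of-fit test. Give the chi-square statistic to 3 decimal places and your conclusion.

7.095; do not reject

Under H₀ each category has probability 1/10, so each expected count is 420/10 = 42.
1: (29 − 42)²/42 = 169/42 = 4.0238
2: (40 − 42)²/42 = 4/42 = 0.0952
3: (43 − 42)²/42 = 1/42 = 0.0238
4: (41 − 42)²/42 = 1/42 = 0.0238
5: (48 − 42)²/42 = 36/42 = 0.8571
6: (43 − 42)²/42 = 1/42 = 0.0238
7: (48 − 42)²/42 = 36/42 = 0.8571
8: (37 − 42)²/42 = 25/42 = 0.5952
9: (46 − 42)²/42 = 16/42 = 0.3810
10: (45 − 42)²/42 = 9/42 = 0.2143
Sum = 7.095
df = 9. Since 7.095 < 16.919, we do not reject H₀.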